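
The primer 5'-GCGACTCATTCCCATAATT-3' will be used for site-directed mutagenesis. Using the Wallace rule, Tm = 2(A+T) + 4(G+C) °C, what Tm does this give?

54°C

Counting bases: T=6, A=5, G=2, C=6
A+T = 11, G+C = 8
Tm = 2×11 + 4×8 = 54°C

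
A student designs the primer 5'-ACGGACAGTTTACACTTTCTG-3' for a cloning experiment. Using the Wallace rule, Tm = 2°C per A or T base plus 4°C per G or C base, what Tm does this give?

C=5, G=4, A=5, T=7
So N_AT = 12 and N_GC = 9.
Tm = 2×12 + 4×9 = 60°C

60°C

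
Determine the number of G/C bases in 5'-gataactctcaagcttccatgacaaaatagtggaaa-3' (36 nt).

13

Base counts: A=15, C=7, T=8, G=6
Total G or C: 6 + 7 = 13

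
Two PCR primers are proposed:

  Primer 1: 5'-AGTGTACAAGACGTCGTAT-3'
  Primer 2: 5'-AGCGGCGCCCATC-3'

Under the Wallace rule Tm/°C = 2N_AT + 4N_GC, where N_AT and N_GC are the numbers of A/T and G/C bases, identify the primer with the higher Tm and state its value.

Primer 1: A+T=11, G+C=8 → Tm = 2(11)+4(8) = 54°C
Primer 2: A+T=3, G+C=10 → Tm = 2(3)+4(10) = 46°C
54°C vs 46°C → primer 1 is higher.

Primer 1, 54°C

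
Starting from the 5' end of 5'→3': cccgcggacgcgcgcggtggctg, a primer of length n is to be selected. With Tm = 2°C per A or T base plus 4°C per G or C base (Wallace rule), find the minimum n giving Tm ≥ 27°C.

First 6 bases: CCCGCG → Tm = 24°C (< 27°C)
First 7 bases: CCCGCGG → Tm = 28°C (≥ 27°C)
Each additional base adds 2°C (A/T) or 4°C (G/C), so Tm is non-decreasing in n; n = 7 is the first length to reach 27°C.

n = 7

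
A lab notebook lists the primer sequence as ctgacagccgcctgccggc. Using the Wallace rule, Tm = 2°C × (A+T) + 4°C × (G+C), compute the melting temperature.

68°C

Counting bases: C=9, T=2, G=6, A=2
A+T = 4, G+C = 15
Tm = 2(4) + 4(15) = 8 + 60 = 68°C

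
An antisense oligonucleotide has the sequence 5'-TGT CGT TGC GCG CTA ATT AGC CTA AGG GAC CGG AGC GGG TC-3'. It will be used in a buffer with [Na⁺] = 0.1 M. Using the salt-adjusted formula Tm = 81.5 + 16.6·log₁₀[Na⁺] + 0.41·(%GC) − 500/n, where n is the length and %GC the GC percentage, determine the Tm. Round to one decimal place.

Length n = 41. Scanning the sequence gives A=7, C=10, T=9, G=15.
G+C = 25, so %GC = 25/41 × 100 = 60.976%
Salt term: 16.6 × (-1) = -16.6
GC term: 0.41 × 60.976 = 25; length term: −500/41 = −12.195
Tm = 81.5 + (-16.6) + 25 − 12.195 = 77.705 → 77.7°C

77.7°C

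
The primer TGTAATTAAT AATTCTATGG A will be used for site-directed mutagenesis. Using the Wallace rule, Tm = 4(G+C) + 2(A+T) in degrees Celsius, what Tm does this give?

Scanning the sequence gives C=1, A=8, G=3, T=9.
AT pairs contribute 17, GC pairs contribute 4.
Tm = 2×17 + 4×4 = 50°C

50°C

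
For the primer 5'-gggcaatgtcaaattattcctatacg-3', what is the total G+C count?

Scanning the sequence gives G=5, T=8, C=5, A=8.
Total G or C: 5 + 5 = 10

10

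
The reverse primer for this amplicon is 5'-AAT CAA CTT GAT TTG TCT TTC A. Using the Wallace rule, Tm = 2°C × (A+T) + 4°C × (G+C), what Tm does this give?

56°C

Base counts: G=2, T=10, C=4, A=6
So N_AT = 16 and N_GC = 6.
Tm = 2(16) + 4(6) = 32 + 24 = 56°C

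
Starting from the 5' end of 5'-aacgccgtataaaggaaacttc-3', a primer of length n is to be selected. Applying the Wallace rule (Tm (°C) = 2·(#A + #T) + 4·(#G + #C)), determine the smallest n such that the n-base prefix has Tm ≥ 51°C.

n = 19

First 18 bases: AACGCCGTATAAAGGAAA → Tm = 50°C (< 51°C)
First 19 bases: AACGCCGTATAAAGGAAAC → Tm = 54°C (≥ 51°C)
Each additional base adds 2°C (A/T) or 4°C (G/C), so Tm is non-decreasing in n; n = 19 is the first length to reach 51°C.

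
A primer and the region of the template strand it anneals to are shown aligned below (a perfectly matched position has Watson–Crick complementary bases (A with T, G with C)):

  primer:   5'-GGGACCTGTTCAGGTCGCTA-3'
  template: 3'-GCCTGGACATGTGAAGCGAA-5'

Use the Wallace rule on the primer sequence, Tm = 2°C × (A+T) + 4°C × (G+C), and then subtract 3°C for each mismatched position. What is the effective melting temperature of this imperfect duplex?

Primer base counts: A=3, T=5, G=7, C=5 → A+T=8, G+C=12
Perfect-match Tm = 2(8) + 4(12) = 16 + 48 = 64°C
Mismatches (positions where the bases are not complementary): 5 (at positions 1, 10, 13, 14, 20)
Effective Tm = 64 − 5×3 = 64 − 15 = 49°C

49°C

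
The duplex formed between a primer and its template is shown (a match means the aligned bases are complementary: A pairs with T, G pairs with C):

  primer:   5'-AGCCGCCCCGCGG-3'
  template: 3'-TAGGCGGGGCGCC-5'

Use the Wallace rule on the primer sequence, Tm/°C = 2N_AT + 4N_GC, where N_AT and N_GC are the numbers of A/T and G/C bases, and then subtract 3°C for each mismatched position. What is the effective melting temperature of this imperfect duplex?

47°C

Primer base counts: A=1, T=0, G=5, C=7 → A+T=1, G+C=12
Perfect-match Tm = 2(1) + 4(12) = 2 + 48 = 50°C
Mismatches (positions where the bases are not complementary): 1 (at position 2)
Effective Tm = 50 − 1×3 = 50 − 3 = 47°C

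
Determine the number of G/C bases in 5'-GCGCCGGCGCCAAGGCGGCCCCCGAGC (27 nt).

24

Counting bases: C=13, G=11, T=0, A=3
G+C = 11 + 13 = 24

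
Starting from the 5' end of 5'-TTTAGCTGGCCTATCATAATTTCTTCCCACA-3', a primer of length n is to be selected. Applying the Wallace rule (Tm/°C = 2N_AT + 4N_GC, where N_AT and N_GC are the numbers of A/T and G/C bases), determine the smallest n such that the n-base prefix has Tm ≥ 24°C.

n = 9

First 8 bases: TTTAGCTG → Tm = 22°C (< 24°C)
First 9 bases: TTTAGCTGG → Tm = 26°C (≥ 24°C)
Since every base adds ≥2°C, Tm only increases with n, so the threshold is first crossed at n = 9.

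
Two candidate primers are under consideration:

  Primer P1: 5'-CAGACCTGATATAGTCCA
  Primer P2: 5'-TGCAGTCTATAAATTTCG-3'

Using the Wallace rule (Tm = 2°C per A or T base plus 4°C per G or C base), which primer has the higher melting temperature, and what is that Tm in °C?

Primer P1, 52°C

Primer P1: A+T=10, G+C=8 → Tm = 2(10)+4(8) = 52°C
Primer P2: A+T=12, G+C=6 → Tm = 2(12)+4(6) = 48°C
52°C vs 48°C → primer P1 is higher.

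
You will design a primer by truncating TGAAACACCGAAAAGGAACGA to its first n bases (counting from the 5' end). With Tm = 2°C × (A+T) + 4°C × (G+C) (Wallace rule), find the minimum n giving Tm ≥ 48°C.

First 16 bases: TGAAACACCGAAAAGG → Tm = 46°C (< 48°C)
First 17 bases: TGAAACACCGAAAAGGA → Tm = 48°C (≥ 48°C)
Since every base adds ≥2°C, Tm only increases with n, so the threshold is first crossed at n = 17.

n = 17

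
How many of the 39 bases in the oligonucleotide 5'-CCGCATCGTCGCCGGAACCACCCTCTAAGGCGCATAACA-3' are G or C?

Scanning the sequence gives T=5, C=16, A=10, G=8.
G+C = 8 + 16 = 24

24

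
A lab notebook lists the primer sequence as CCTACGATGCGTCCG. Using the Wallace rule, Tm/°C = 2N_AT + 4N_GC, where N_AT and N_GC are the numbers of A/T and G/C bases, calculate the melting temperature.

C=6, A=2, T=3, G=4
So N_AT = 5 and N_GC = 10.
Tm = 2×5 + 4×10 = 50°C

50°C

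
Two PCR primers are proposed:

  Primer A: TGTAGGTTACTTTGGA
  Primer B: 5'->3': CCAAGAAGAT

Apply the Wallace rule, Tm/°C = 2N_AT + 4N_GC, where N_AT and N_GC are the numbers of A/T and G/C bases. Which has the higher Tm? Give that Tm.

Primer A, 44°C

Primer A: A+T=10, G+C=6 → Tm = 2(10)+4(6) = 44°C
Primer B: A+T=6, G+C=4 → Tm = 2(6)+4(4) = 28°C
44°C vs 28°C → primer A is higher.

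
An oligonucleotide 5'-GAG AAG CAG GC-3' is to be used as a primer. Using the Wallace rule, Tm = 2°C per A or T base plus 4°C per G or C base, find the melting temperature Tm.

A=4, T=0, G=5, C=2
So N_AT = 4 and N_GC = 7.
Tm = 2(4) + 4(7) = 8 + 28 = 36°C

36°C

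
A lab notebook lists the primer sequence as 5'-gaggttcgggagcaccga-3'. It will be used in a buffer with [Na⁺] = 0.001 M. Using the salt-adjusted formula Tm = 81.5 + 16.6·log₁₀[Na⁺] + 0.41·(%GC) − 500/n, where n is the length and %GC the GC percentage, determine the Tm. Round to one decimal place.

Length n = 18. C=4, G=8, A=4, T=2
G+C = 12, so %GC = 12/18 × 100 = 66.667%
Salt term: 16.6 × (-3) = -49.8
GC term: 0.41 × 66.667 = 27.333; length term: −500/18 = −27.778
Tm = 81.5 + (-49.8) + 27.333 − 27.778 = 31.255 → 31.3°C

31.3°C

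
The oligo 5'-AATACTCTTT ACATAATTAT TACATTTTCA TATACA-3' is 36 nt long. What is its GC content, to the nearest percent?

17%

Counting bases: C=6, G=0, A=14, T=16
G+C = 0 + 6 = 6 out of 36 bases
%GC = 6/36 × 100 = 16.67% ≈ 17%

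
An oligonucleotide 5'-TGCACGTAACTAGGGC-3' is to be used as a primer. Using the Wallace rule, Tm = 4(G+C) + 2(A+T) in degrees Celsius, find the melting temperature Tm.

50°C

Base counts: G=5, A=4, T=3, C=4
A+T = 7, G+C = 9
Tm = 2×7 + 4×9 = 50°C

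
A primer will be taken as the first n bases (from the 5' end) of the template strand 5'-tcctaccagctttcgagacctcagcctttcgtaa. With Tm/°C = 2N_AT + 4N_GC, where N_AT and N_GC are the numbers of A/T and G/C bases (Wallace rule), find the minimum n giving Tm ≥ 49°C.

n = 17

First 16 bases: TCCTACCAGCTTTCGA → Tm = 48°C (< 49°C)
First 17 bases: TCCTACCAGCTTTCGAG → Tm = 52°C (≥ 49°C)
Each additional base adds 2°C (A/T) or 4°C (G/C), so Tm is non-decreasing in n; n = 17 is the first length to reach 49°C.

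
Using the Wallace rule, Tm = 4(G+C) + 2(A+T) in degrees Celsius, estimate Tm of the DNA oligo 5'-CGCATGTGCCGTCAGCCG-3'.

62°C

Base counts: T=3, G=6, A=2, C=7
A+T = 5, G+C = 13
Tm = 2×5 + 4×13 = 62°C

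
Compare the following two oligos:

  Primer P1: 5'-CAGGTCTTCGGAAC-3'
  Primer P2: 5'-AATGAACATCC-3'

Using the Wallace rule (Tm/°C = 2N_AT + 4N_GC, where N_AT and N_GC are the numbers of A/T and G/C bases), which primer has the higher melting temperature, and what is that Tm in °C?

Primer P1, 44°C

Primer P1: A+T=6, G+C=8 → Tm = 2(6)+4(8) = 44°C
Primer P2: A+T=7, G+C=4 → Tm = 2(7)+4(4) = 30°C
44°C vs 30°C → primer P1 is higher.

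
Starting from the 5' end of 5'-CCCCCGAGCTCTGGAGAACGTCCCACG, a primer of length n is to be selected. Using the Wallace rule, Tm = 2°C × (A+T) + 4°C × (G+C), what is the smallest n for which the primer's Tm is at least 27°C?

n = 8

First 7 bases: CCCCCGA → Tm = 26°C (< 27°C)
First 8 bases: CCCCCGAG → Tm = 30°C (≥ 27°C)
Each additional base adds 2°C (A/T) or 4°C (G/C), so Tm is non-decreasing in n; n = 8 is the first length to reach 27°C.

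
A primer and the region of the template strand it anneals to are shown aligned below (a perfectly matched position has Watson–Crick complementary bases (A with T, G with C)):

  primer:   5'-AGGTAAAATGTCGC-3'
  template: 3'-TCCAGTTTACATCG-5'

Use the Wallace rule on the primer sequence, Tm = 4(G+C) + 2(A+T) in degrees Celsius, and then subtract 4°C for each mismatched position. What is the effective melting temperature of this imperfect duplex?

32°C

Primer base counts: A=5, T=3, G=4, C=2 → A+T=8, G+C=6
Perfect-match Tm = 2(8) + 4(6) = 16 + 24 = 40°C
Mismatches (positions where the bases are not complementary): 2 (at positions 5, 12)
Effective Tm = 40 − 2×4 = 40 − 8 = 32°C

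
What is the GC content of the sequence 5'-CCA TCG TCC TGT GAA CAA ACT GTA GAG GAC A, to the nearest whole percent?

48%

Scanning the sequence gives A=10, T=6, G=7, C=8.
G+C = 7 + 8 = 15 out of 31 bases
%GC = 15/31 × 100 = 48.39% ≈ 48%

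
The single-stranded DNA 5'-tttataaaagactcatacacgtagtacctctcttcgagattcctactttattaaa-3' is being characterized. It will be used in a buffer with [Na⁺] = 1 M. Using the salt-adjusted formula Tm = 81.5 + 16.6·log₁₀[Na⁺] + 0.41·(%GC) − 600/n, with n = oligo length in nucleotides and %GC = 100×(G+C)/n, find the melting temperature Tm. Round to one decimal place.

Length n = 55. Base counts: A=18, C=12, G=5, T=20
G+C = 17, so %GC = 17/55 × 100 = 30.909%
Salt term: 16.6 × (0) = 0
GC term: 0.41 × 30.909 = 12.673; length term: −600/55 = −10.909
Tm = 81.5 + (0) + 12.673 − 10.909 = 83.264 → 83.3°C

83.3°C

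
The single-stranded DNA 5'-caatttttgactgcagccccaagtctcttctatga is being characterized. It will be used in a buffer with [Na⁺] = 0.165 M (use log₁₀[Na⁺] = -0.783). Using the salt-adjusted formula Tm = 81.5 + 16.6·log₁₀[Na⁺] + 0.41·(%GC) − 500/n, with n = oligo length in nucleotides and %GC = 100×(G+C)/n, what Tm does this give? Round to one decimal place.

Length n = 35. G=5, A=8, T=12, C=10
G+C = 15, so %GC = 15/35 × 100 = 42.857%
Salt term: 16.6 × (-0.783) = -12.998
GC term: 0.41 × 42.857 = 17.571; length term: −500/35 = −14.286
Tm = 81.5 + (-12.998) + 17.571 − 14.286 = 71.787 → 71.8°C

71.8°C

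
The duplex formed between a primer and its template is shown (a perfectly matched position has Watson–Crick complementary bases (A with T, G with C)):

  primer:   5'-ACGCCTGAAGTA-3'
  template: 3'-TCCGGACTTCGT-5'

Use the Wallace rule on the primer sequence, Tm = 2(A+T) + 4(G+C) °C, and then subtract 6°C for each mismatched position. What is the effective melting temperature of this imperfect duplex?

Primer base counts: A=4, T=2, G=3, C=3 → A+T=6, G+C=6
Perfect-match Tm = 2(6) + 4(6) = 12 + 24 = 36°C
Mismatches (positions where the bases are not complementary): 2 (at positions 2, 11)
Effective Tm = 36 − 2×6 = 36 − 12 = 24°C

24°C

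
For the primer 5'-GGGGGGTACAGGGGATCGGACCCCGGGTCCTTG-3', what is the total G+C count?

24

T=5, A=4, G=16, C=8
G+C = 16 + 8 = 24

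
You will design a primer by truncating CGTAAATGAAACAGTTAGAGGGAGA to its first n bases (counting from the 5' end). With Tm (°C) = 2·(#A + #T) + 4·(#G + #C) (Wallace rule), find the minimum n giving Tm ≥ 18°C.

First 6 bases: CGTAAA → Tm = 16°C (< 18°C)
First 7 bases: CGTAAAT → Tm = 18°C (≥ 18°C)
Each additional base adds 2°C (A/T) or 4°C (G/C), so Tm is non-decreasing in n; n = 7 is the first length to reach 18°C.

n = 7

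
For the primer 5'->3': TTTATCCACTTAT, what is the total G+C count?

Scanning the sequence gives G=0, T=7, A=3, C=3.
Total G or C: 0 + 3 = 3

3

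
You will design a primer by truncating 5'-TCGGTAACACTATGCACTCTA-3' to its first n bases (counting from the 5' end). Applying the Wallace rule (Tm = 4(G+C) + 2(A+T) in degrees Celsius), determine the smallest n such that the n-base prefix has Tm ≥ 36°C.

n = 13

First 12 bases: TCGGTAACACTA → Tm = 34°C (< 36°C)
First 13 bases: TCGGTAACACTAT → Tm = 36°C (≥ 36°C)
Since every base adds ≥2°C, Tm only increases with n, so the threshold is first crossed at n = 13.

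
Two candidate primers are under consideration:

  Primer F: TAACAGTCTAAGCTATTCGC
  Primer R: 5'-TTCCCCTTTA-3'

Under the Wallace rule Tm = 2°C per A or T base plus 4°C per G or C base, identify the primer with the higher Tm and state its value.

Primer F, 56°C

Primer F: A+T=12, G+C=8 → Tm = 2(12)+4(8) = 56°C
Primer R: A+T=6, G+C=4 → Tm = 2(6)+4(4) = 28°C
56°C vs 28°C → primer F is higher.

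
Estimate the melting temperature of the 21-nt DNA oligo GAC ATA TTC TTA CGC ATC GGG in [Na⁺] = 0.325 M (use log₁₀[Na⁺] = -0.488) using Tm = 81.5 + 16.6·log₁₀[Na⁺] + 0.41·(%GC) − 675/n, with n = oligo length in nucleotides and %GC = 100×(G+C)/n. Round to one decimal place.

Length n = 21. Base counts: C=5, A=5, G=5, T=6
G+C = 10, so %GC = 10/21 × 100 = 47.619%
Salt term: 16.6 × (-0.488) = -8.101
GC term: 0.41 × 47.619 = 19.524; length term: −675/21 = −32.143
Tm = 81.5 + (-8.101) + 19.524 − 32.143 = 60.78 → 60.8°C

60.8°C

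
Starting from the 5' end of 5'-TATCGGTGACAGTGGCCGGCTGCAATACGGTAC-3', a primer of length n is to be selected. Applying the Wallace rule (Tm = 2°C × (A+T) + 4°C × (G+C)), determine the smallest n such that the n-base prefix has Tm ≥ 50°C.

First 15 bases: TATCGGTGACAGTGG → Tm = 46°C (< 50°C)
First 16 bases: TATCGGTGACAGTGGC → Tm = 50°C (≥ 50°C)
Since every base adds ≥2°C, Tm only increases with n, so the threshold is first crossed at n = 16.

n = 16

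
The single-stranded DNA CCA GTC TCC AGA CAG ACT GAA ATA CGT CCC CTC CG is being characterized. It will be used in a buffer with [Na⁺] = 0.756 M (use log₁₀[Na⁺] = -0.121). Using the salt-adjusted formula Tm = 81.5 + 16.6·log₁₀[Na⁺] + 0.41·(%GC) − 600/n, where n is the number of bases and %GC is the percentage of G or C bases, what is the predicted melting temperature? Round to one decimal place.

Length n = 35. C=14, T=6, A=9, G=6
G+C = 20, so %GC = 20/35 × 100 = 57.143%
Salt term: 16.6 × (-0.121) = -2.009
GC term: 0.41 × 57.143 = 23.429; length term: −600/35 = −17.143
Tm = 81.5 + (-2.009) + 23.429 − 17.143 = 85.777 → 85.8°C

85.8°C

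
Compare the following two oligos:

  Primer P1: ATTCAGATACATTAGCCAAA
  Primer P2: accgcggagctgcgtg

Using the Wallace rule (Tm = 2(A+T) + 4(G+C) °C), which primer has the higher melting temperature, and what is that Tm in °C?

Primer P2, 56°C

Primer P1: A+T=14, G+C=6 → Tm = 2(14)+4(6) = 52°C
Primer P2: A+T=4, G+C=12 → Tm = 2(4)+4(12) = 56°C
52°C vs 56°C → primer P2 is higher.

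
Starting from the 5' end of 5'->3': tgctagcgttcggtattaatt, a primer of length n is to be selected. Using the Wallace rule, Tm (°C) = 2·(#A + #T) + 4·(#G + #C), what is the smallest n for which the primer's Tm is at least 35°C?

First 11 bases: TGCTAGCGTTC → Tm = 34°C (< 35°C)
First 12 bases: TGCTAGCGTTCG → Tm = 38°C (≥ 35°C)
Each additional base adds 2°C (A/T) or 4°C (G/C), so Tm is non-decreasing in n; n = 12 is the first length to reach 35°C.

n = 12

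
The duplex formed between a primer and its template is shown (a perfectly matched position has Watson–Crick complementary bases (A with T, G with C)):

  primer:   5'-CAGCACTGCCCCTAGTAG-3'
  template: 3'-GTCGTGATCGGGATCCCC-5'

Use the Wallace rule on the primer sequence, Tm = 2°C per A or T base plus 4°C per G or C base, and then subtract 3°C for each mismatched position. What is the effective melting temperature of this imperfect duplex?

46°C

Primer base counts: A=4, T=3, G=4, C=7 → A+T=7, G+C=11
Perfect-match Tm = 2(7) + 4(11) = 14 + 44 = 58°C
Mismatches (positions where the bases are not complementary): 4 (at positions 8, 9, 16, 17)
Effective Tm = 58 − 4×3 = 58 − 12 = 46°C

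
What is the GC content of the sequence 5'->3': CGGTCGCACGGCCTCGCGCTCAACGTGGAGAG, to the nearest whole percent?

Scanning the sequence gives T=4, C=11, G=12, A=5.
G+C = 12 + 11 = 23 out of 32 bases
%GC = 23/32 × 100 = 71.88% ≈ 72%

72%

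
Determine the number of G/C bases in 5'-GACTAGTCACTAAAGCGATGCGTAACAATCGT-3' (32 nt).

14

Counting bases: A=11, G=7, C=7, T=7
G+C = 7 + 7 = 14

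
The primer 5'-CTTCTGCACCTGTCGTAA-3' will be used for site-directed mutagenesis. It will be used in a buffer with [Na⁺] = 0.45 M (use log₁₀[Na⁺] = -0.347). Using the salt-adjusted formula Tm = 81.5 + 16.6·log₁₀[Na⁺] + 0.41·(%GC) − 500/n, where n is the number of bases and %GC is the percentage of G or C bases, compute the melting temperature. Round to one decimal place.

68.5°C

Length n = 18. G=3, A=3, C=6, T=6
G+C = 9, so %GC = 9/18 × 100 = 50%
Salt term: 16.6 × (-0.347) = -5.76
GC term: 0.41 × 50 = 20.5; length term: −500/18 = −27.778
Tm = 81.5 + (-5.76) + 20.5 − 27.778 = 68.462 → 68.5°C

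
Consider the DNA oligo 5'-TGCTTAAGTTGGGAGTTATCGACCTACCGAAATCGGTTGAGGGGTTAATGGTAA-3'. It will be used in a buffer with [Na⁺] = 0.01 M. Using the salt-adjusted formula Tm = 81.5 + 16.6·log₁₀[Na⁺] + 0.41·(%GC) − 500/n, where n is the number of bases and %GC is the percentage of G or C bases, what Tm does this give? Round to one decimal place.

Length n = 54. T=16, A=14, G=17, C=7
G+C = 24, so %GC = 24/54 × 100 = 44.444%
Salt term: 16.6 × (-2) = -33.2
GC term: 0.41 × 44.444 = 18.222; length term: −500/54 = −9.259
Tm = 81.5 + (-33.2) + 18.222 − 9.259 = 57.263 → 57.3°C

57.3°C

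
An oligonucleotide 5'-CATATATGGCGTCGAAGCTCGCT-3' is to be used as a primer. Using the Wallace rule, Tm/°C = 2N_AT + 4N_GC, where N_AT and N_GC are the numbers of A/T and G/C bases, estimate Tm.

70°C

Counting bases: C=6, A=5, G=6, T=6
AT pairs contribute 11, GC pairs contribute 12.
Tm = 2(11) + 4(12) = 22 + 48 = 70°C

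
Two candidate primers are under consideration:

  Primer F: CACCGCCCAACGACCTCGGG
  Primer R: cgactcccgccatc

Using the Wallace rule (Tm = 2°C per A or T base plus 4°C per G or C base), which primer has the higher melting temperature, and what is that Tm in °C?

Primer F, 70°C

Primer F: A+T=5, G+C=15 → Tm = 2(5)+4(15) = 70°C
Primer R: A+T=4, G+C=10 → Tm = 2(4)+4(10) = 48°C
70°C vs 48°C → primer F is higher.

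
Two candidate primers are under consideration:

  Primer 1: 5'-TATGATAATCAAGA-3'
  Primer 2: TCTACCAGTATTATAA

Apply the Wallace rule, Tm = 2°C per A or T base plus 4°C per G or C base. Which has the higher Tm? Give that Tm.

Primer 2, 40°C

Primer 1: A+T=11, G+C=3 → Tm = 2(11)+4(3) = 34°C
Primer 2: A+T=12, G+C=4 → Tm = 2(12)+4(4) = 40°C
34°C vs 40°C → primer 2 is higher.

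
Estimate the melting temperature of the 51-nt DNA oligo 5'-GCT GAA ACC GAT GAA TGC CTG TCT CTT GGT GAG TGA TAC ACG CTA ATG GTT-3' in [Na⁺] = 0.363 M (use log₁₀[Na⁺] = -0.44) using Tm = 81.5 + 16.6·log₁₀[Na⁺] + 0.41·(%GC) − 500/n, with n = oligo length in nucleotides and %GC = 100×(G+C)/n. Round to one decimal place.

Length n = 51. Scanning the sequence gives G=14, A=12, T=15, C=10.
G+C = 24, so %GC = 24/51 × 100 = 47.059%
Salt term: 16.6 × (-0.44) = -7.304
GC term: 0.41 × 47.059 = 19.294; length term: −500/51 = −9.804
Tm = 81.5 + (-7.304) + 19.294 − 9.804 = 83.686 → 83.7°C

83.7°C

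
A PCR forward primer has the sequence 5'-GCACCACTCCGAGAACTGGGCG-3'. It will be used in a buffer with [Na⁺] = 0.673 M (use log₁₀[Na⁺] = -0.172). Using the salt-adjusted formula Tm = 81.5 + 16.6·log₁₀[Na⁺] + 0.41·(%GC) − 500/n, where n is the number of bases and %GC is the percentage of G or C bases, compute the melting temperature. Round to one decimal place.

83.9°C

Length n = 22. Counting bases: G=7, A=5, T=2, C=8
G+C = 15, so %GC = 15/22 × 100 = 68.182%
Salt term: 16.6 × (-0.172) = -2.855
GC term: 0.41 × 68.182 = 27.955; length term: −500/22 = −22.727
Tm = 81.5 + (-2.855) + 27.955 − 22.727 = 83.873 → 83.9°C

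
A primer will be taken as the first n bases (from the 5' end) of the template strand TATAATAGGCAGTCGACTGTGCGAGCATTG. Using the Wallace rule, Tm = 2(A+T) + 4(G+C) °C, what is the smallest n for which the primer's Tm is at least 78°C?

n = 26

First 25 bases: TATAATAGGCAGTCGACTGTGCGAG → Tm = 74°C (< 78°C)
First 26 bases: TATAATAGGCAGTCGACTGTGCGAGC → Tm = 78°C (≥ 78°C)
Each additional base adds 2°C (A/T) or 4°C (G/C), so Tm is non-decreasing in n; n = 26 is the first length to reach 78°C.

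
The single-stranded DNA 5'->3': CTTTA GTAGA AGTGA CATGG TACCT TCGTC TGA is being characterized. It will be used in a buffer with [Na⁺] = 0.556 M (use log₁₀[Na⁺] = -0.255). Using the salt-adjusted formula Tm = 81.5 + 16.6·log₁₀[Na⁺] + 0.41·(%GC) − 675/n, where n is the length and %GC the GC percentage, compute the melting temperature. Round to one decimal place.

74.2°C

Length n = 33. Counting bases: C=6, T=11, A=8, G=8
G+C = 14, so %GC = 14/33 × 100 = 42.424%
Salt term: 16.6 × (-0.255) = -4.233
GC term: 0.41 × 42.424 = 17.394; length term: −675/33 = −20.455
Tm = 81.5 + (-4.233) + 17.394 − 20.455 = 74.206 → 74.2°C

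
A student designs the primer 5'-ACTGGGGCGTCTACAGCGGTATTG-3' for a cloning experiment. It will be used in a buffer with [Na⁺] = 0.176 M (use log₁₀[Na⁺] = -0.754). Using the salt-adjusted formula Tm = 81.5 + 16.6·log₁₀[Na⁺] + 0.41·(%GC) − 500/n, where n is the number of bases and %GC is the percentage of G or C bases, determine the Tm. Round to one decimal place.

Length n = 24. Base counts: G=9, T=6, C=5, A=4
G+C = 14, so %GC = 14/24 × 100 = 58.333%
Salt term: 16.6 × (-0.754) = -12.516
GC term: 0.41 × 58.333 = 23.917; length term: −500/24 = −20.833
Tm = 81.5 + (-12.516) + 23.917 − 20.833 = 72.068 → 72.1°C

72.1°C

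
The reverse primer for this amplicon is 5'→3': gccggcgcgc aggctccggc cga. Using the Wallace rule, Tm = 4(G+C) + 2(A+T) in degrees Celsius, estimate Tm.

86°C

Scanning the sequence gives T=1, C=10, G=10, A=2.
AT pairs contribute 3, GC pairs contribute 20.
Tm = 4·20 + 2·3 = 80 + 6 = 86°C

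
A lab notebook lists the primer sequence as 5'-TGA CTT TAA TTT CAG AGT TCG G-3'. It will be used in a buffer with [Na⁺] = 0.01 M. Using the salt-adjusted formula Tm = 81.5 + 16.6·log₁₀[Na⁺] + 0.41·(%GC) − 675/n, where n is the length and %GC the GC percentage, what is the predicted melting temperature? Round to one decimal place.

Length n = 22. G=5, A=5, T=9, C=3
G+C = 8, so %GC = 8/22 × 100 = 36.364%
Salt term: 16.6 × (-2) = -33.2
GC term: 0.41 × 36.364 = 14.909; length term: −675/22 = −30.682
Tm = 81.5 + (-33.2) + 14.909 − 30.682 = 32.527 → 32.5°C

32.5°C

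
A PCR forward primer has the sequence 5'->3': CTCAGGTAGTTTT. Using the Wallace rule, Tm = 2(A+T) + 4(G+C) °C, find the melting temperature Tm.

36°C

Counting bases: T=6, G=3, C=2, A=2
So N_AT = 8 and N_GC = 5.
Tm = 2×8 + 4×5 = 36°C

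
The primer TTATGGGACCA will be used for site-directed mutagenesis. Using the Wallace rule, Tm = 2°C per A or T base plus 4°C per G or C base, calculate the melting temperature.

Counting bases: A=3, C=2, T=3, G=3
A+T = 6, G+C = 5
Tm = 2(6) + 4(5) = 12 + 20 = 32°C

32°C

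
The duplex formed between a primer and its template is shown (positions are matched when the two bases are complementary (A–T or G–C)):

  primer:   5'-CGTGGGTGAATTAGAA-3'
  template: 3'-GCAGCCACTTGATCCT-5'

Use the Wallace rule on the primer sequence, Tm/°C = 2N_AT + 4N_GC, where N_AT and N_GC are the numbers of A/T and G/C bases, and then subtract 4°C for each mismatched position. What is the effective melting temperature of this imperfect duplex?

Primer base counts: A=5, T=4, G=6, C=1 → A+T=9, G+C=7
Perfect-match Tm = 2(9) + 4(7) = 18 + 28 = 46°C
Mismatches (positions where the bases are not complementary): 3 (at positions 4, 11, 15)
Effective Tm = 46 − 3×4 = 46 − 12 = 34°C

34°C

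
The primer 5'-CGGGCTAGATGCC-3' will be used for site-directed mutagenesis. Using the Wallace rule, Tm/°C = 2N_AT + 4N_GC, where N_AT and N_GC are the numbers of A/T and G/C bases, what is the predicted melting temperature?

44°C

Counting bases: A=2, C=4, G=5, T=2
AT pairs contribute 4, GC pairs contribute 9.
Tm = 2×4 + 4×9 = 44°C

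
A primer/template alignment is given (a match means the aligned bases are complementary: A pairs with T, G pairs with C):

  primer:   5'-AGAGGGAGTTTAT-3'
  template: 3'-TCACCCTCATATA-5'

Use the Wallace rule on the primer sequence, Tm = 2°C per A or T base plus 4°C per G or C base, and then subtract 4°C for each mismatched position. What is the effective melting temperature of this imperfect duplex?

Primer base counts: A=4, T=4, G=5, C=0 → A+T=8, G+C=5
Perfect-match Tm = 2(8) + 4(5) = 16 + 20 = 36°C
Mismatches (positions where the bases are not complementary): 2 (at positions 3, 10)
Effective Tm = 36 − 2×4 = 36 − 8 = 28°C

28°C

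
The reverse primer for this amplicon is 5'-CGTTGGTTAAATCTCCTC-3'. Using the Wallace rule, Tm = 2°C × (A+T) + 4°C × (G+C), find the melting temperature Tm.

Scanning the sequence gives C=5, A=3, T=7, G=3.
AT pairs contribute 10, GC pairs contribute 8.
Tm = 2(10) + 4(8) = 20 + 32 = 52°C

52°C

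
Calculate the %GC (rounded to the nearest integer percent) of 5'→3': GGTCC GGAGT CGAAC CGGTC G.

71%

Counting bases: C=6, A=3, T=3, G=9
G+C = 9 + 6 = 15 out of 21 bases
%GC = 15/21 × 100 = 71.43% ≈ 71%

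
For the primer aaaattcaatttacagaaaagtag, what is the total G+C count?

Counting bases: C=2, G=3, A=13, T=6
G+C = 3 + 2 = 5

5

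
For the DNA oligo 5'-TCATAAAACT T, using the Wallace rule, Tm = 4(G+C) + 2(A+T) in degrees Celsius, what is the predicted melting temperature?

26°C

T=4, C=2, G=0, A=5
So N_AT = 9 and N_GC = 2.
Tm = 2×9 + 4×2 = 26°C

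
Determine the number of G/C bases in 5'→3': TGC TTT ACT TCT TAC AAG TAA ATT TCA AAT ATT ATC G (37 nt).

9

Counting bases: T=16, A=12, C=6, G=3
G+C = 3 + 6 = 9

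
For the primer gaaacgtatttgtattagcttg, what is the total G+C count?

A=6, T=9, C=2, G=5
Total G or C: 5 + 2 = 7

7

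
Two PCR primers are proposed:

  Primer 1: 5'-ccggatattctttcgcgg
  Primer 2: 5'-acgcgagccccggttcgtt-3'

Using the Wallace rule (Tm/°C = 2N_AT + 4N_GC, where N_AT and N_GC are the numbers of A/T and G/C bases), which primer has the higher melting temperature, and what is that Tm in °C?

Primer 1: A+T=8, G+C=10 → Tm = 2(8)+4(10) = 56°C
Primer 2: A+T=6, G+C=13 → Tm = 2(6)+4(13) = 64°C
56°C vs 64°C → primer 2 is higher.

Primer 2, 64°C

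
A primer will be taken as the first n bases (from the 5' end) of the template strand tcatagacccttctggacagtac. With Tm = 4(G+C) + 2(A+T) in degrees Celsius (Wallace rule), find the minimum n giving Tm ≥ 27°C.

n = 10

First 9 bases: TCATAGACC → Tm = 26°C (< 27°C)
First 10 bases: TCATAGACCC → Tm = 30°C (≥ 27°C)
Since every base adds ≥2°C, Tm only increases with n, so the threshold is first crossed at n = 10.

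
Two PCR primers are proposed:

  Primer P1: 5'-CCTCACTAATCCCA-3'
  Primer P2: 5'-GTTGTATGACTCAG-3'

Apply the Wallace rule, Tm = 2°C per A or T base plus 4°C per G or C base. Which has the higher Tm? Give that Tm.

Primer P1, 42°C

Primer P1: A+T=7, G+C=7 → Tm = 2(7)+4(7) = 42°C
Primer P2: A+T=8, G+C=6 → Tm = 2(8)+4(6) = 40°C
42°C vs 40°C → primer P1 is higher.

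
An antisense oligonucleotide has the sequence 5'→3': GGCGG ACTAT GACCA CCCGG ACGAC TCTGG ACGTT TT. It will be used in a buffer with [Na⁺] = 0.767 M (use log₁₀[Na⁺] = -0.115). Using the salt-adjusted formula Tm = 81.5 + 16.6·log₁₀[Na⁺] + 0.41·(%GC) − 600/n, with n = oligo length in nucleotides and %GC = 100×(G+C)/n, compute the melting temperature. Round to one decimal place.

Length n = 37. Scanning the sequence gives A=7, G=11, T=8, C=11.
G+C = 22, so %GC = 22/37 × 100 = 59.459%
Salt term: 16.6 × (-0.115) = -1.909
GC term: 0.41 × 59.459 = 24.378; length term: −600/37 = −16.216
Tm = 81.5 + (-1.909) + 24.378 − 16.216 = 87.753 → 87.8°C

87.8°C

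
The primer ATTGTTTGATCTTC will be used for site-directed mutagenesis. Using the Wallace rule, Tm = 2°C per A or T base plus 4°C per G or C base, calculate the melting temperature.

Counting bases: G=2, A=2, T=8, C=2
So N_AT = 10 and N_GC = 4.
Tm = 2(10) + 4(4) = 20 + 16 = 36°C

36°C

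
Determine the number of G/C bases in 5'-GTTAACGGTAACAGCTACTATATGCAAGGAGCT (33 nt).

14

T=8, C=6, G=8, A=11
G+C = 8 + 6 = 14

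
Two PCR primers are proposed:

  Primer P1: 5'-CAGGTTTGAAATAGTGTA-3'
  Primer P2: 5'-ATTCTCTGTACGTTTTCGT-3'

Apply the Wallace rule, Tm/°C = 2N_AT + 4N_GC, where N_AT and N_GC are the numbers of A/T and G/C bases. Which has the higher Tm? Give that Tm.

Primer P2, 52°C

Primer P1: A+T=12, G+C=6 → Tm = 2(12)+4(6) = 48°C
Primer P2: A+T=12, G+C=7 → Tm = 2(12)+4(7) = 52°C
48°C vs 52°C → primer P2 is higher.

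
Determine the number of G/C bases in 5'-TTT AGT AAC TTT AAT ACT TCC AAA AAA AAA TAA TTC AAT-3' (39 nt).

6

Scanning the sequence gives A=19, G=1, T=14, C=5.
Total G or C: 1 + 5 = 6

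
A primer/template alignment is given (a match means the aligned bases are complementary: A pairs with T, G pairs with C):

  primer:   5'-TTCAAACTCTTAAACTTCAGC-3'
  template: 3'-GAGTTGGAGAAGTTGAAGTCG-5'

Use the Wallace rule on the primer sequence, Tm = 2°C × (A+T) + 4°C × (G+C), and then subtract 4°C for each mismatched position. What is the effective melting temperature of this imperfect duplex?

44°C

Primer base counts: A=7, T=7, G=1, C=6 → A+T=14, G+C=7
Perfect-match Tm = 2(14) + 4(7) = 28 + 28 = 56°C
Mismatches (positions where the bases are not complementary): 3 (at positions 1, 6, 12)
Effective Tm = 56 − 3×4 = 56 − 12 = 44°C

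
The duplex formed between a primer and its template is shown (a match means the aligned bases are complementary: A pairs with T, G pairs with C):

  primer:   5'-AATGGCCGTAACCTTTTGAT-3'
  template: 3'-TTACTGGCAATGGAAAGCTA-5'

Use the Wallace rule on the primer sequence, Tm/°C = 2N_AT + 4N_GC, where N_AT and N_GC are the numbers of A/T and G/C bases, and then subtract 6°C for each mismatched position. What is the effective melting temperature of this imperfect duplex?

Primer base counts: A=5, T=7, G=4, C=4 → A+T=12, G+C=8
Perfect-match Tm = 2(12) + 4(8) = 24 + 32 = 56°C
Mismatches (positions where the bases are not complementary): 3 (at positions 5, 10, 17)
Effective Tm = 56 − 3×6 = 56 − 18 = 38°C

38°C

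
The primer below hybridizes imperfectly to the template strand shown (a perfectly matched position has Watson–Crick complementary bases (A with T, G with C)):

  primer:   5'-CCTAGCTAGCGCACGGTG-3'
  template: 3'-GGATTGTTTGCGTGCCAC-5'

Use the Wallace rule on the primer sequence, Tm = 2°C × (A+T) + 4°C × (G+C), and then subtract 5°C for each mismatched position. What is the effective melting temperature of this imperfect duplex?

Primer base counts: A=3, T=3, G=6, C=6 → A+T=6, G+C=12
Perfect-match Tm = 2(6) + 4(12) = 12 + 48 = 60°C
Mismatches (positions where the bases are not complementary): 3 (at positions 5, 7, 9)
Effective Tm = 60 − 3×5 = 60 − 15 = 45°C

45°C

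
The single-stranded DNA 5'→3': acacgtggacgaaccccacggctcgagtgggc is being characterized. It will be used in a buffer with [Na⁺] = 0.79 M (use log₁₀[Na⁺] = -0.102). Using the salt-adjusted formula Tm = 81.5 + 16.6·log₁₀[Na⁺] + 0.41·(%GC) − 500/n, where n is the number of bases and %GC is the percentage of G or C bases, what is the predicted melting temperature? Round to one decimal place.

Length n = 32. T=3, G=11, A=7, C=11
G+C = 22, so %GC = 22/32 × 100 = 68.75%
Salt term: 16.6 × (-0.102) = -1.693
GC term: 0.41 × 68.75 = 28.188; length term: −500/32 = −15.625
Tm = 81.5 + (-1.693) + 28.188 − 15.625 = 92.37 → 92.4°C

92.4°C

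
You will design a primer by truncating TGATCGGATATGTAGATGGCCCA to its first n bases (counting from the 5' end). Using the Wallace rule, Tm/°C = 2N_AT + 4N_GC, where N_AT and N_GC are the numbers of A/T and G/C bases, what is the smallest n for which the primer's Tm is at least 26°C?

n = 9

First 8 bases: TGATCGGA → Tm = 24°C (< 26°C)
First 9 bases: TGATCGGAT → Tm = 26°C (≥ 26°C)
Since every base adds ≥2°C, Tm only increases with n, so the threshold is first crossed at n = 9.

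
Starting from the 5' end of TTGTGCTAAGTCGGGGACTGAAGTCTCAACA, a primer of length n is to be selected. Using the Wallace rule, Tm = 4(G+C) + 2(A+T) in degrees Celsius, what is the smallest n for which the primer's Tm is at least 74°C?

First 24 bases: TTGTGCTAAGTCGGGGACTGAAGT → Tm = 72°C (< 74°C)
First 25 bases: TTGTGCTAAGTCGGGGACTGAAGTC → Tm = 76°C (≥ 74°C)
Since every base adds ≥2°C, Tm only increases with n, so the threshold is first crossed at n = 25.

n = 25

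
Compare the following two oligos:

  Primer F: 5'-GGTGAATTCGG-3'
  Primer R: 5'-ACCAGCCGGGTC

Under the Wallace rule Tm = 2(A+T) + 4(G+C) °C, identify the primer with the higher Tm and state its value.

Primer F: A+T=5, G+C=6 → Tm = 2(5)+4(6) = 34°C
Primer R: A+T=3, G+C=9 → Tm = 2(3)+4(9) = 42°C
34°C vs 42°C → primer R is higher.

Primer R, 42°C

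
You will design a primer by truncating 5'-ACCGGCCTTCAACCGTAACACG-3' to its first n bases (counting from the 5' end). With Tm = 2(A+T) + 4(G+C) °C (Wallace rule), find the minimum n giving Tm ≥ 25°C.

n = 7

First 6 bases: ACCGGC → Tm = 22°C (< 25°C)
First 7 bases: ACCGGCC → Tm = 26°C (≥ 25°C)
Since every base adds ≥2°C, Tm only increases with n, so the threshold is first crossed at n = 7.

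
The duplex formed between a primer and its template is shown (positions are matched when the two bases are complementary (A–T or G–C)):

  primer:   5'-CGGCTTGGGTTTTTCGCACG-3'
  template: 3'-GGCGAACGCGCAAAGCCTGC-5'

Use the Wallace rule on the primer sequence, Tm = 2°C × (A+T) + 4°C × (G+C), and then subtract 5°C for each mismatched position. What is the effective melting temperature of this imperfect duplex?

Primer base counts: A=1, T=7, G=7, C=5 → A+T=8, G+C=12
Perfect-match Tm = 2(8) + 4(12) = 16 + 48 = 64°C
Mismatches (positions where the bases are not complementary): 5 (at positions 2, 8, 10, 11, 17)
Effective Tm = 64 − 5×5 = 64 − 25 = 39°C

39°C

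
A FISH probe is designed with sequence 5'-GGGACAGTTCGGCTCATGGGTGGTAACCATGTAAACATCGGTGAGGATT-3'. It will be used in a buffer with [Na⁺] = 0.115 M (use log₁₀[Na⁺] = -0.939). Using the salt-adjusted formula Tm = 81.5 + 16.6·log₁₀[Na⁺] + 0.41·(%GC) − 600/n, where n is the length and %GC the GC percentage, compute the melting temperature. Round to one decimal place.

74.6°C

Length n = 49. T=12, A=12, G=17, C=8
G+C = 25, so %GC = 25/49 × 100 = 51.02%
Salt term: 16.6 × (-0.939) = -15.587
GC term: 0.41 × 51.02 = 20.918; length term: −600/49 = −12.245
Tm = 81.5 + (-15.587) + 20.918 − 12.245 = 74.586 → 74.6°C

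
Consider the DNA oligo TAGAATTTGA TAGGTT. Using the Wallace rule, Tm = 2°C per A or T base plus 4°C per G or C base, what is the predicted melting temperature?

40°C

Counting bases: C=0, A=5, T=7, G=4
A+T = 12, G+C = 4
Tm = 2×12 + 4×4 = 40°C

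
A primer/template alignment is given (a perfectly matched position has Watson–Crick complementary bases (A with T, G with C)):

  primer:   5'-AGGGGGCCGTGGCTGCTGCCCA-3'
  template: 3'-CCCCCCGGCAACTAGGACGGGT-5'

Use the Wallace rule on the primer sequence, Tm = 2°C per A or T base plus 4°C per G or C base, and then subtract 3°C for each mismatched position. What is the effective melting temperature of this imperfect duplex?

66°C

Primer base counts: A=2, T=3, G=10, C=7 → A+T=5, G+C=17
Perfect-match Tm = 2(5) + 4(17) = 10 + 68 = 78°C
Mismatches (positions where the bases are not complementary): 4 (at positions 1, 11, 13, 15)
Effective Tm = 78 − 4×3 = 78 − 12 = 66°C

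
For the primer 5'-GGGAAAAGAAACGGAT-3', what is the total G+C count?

Scanning the sequence gives T=1, A=8, G=6, C=1.
Total G or C: 6 + 1 = 7

7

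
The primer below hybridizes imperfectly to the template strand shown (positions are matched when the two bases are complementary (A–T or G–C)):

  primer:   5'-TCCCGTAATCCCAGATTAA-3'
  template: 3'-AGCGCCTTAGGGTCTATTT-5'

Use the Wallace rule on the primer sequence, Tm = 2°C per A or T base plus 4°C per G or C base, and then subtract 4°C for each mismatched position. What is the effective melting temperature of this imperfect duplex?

Primer base counts: A=6, T=5, G=2, C=6 → A+T=11, G+C=8
Perfect-match Tm = 2(11) + 4(8) = 22 + 32 = 54°C
Mismatches (positions where the bases are not complementary): 3 (at positions 3, 6, 17)
Effective Tm = 54 − 3×4 = 54 − 12 = 42°C

42°C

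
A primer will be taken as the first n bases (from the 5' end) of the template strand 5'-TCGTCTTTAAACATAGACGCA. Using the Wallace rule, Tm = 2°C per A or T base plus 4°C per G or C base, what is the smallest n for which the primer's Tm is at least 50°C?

n = 19

First 18 bases: TCGTCTTTAAACATAGAC → Tm = 48°C (< 50°C)
First 19 bases: TCGTCTTTAAACATAGACG → Tm = 52°C (≥ 50°C)
Since every base adds ≥2°C, Tm only increases with n, so the threshold is first crossed at n = 19.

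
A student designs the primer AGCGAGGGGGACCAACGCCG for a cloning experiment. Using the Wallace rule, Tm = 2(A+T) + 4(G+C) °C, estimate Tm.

C=6, A=5, T=0, G=9
So N_AT = 5 and N_GC = 15.
Tm = 2(5) + 4(15) = 10 + 60 = 70°C

70°C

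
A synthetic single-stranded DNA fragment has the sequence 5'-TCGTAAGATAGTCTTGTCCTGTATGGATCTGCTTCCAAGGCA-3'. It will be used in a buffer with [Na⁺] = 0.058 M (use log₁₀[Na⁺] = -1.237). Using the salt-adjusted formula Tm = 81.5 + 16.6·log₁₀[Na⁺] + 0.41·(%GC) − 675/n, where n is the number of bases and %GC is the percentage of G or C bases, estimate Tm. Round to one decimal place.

63.4°C

Length n = 42. Scanning the sequence gives T=14, C=9, G=10, A=9.
G+C = 19, so %GC = 19/42 × 100 = 45.238%
Salt term: 16.6 × (-1.237) = -20.534
GC term: 0.41 × 45.238 = 18.548; length term: −675/42 = −16.071
Tm = 81.5 + (-20.534) + 18.548 − 16.071 = 63.443 → 63.4°C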